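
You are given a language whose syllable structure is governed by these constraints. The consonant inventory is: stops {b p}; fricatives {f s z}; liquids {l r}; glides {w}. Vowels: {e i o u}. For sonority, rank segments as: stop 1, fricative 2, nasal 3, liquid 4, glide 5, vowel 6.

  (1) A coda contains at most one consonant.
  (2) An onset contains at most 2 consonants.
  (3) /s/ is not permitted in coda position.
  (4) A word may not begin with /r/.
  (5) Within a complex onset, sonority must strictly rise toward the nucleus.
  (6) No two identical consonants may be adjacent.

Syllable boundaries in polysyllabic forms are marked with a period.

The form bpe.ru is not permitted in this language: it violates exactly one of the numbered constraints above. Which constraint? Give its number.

5

bpe.ru: syllable 1 onset /bp/: /b/ (stop, 1) → /p/ (stop, 1) does not rise.
This is a violation of constraint 5: "Within a complex onset, sonority must strictly rise toward the nucleus."
The remaining constraints (1, 2, 3, 4, 6) are satisfied.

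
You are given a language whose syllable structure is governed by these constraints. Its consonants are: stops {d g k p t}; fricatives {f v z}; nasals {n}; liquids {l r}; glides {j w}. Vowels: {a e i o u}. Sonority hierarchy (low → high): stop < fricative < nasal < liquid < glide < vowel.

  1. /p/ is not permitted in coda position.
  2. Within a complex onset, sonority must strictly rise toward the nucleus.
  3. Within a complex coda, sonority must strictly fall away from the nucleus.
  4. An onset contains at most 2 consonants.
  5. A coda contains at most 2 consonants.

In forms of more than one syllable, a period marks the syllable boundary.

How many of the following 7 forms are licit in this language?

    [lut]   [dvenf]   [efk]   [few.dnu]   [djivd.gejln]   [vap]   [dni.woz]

[lut] — σ1 onset /l/, coda /t/ ok → licit
[dvenf] — σ1 onset /dv/ (1→2 rises), coda /nf/ (3→2 falls) ok → licit
[efk] — σ1 onset /∅/, coda /fk/ (2→1 falls) ok → licit
[few.dnu] — σ1 onset /f/, coda /w/ ok; σ2 onset /dn/ (1→3 rises), coda /∅/ ok → licit
[djivd.gejln] — violates constraint 5: syllable 2 coda /jln/ has 3 consonants (> 2) → illicit
[vap] — violates constraint 1: syllable 1 coda contains /p/ → illicit
[dni.woz] — σ1 onset /dn/ (1→3 rises), coda /∅/ ok; σ2 onset /w/, coda /z/ ok → licit
Licit: [lut], [dvenf], [efk], [few.dnu], [dni.woz] → 5.

5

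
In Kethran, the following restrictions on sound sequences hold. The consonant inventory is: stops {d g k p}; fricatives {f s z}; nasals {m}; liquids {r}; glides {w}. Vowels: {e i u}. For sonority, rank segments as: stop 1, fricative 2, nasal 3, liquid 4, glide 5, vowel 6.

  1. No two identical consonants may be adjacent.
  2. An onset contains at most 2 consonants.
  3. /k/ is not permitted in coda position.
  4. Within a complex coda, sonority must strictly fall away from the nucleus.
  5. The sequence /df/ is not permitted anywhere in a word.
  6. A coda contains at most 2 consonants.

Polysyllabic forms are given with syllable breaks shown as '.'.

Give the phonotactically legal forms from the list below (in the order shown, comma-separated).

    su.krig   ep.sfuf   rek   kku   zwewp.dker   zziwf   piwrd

su.krig, ep.sfuf, zwewp.dker

su.krig — σ1 onset /s/, coda /∅/ ok; σ2 onset /kr/ (2C), coda /g/ ok → phonotactically legal
ep.sfuf — σ1 onset /∅/, coda /p/ ok; σ2 onset /sf/ (2C), coda /f/ ok → phonotactically legal
rek — violates constraint 3: syllable 1 coda contains /k/ → phonotactically illegal
kku — violates constraint 1: adjacent identical consonants /kk/ → phonotactically illegal
zwewp.dker — σ1 onset /zw/ (2C), coda /wp/ (5→1 falls) ok; σ2 onset /dk/ (2C), coda /r/ ok → phonotactically legal
zziwf — violates constraint 1: adjacent identical consonants /zz/ → phonotactically illegal
piwrd — violates constraint 6: syllable 1 coda /wrd/ has 3 consonants (> 2) → phonotactically illegal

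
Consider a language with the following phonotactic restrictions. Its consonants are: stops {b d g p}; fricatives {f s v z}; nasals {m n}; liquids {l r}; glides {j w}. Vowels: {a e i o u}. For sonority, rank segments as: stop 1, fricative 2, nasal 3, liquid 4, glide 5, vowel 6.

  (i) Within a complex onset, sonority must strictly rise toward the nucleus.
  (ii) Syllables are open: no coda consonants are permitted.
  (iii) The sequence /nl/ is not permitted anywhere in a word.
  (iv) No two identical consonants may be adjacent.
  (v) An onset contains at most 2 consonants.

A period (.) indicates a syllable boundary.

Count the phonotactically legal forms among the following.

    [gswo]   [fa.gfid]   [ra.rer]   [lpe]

0

[gswo] — violates constraint (v): syllable 1 onset /gsw/ has 3 consonants (> 2) → phonotactically illegal
[fa.gfid] — violates constraint (ii): syllable 2 coda /d/ has 1 consonant (> 0) → phonotactically illegal
[ra.rer] — violates constraint (ii): syllable 2 coda /r/ has 1 consonant (> 0) → phonotactically illegal
[lpe] — violates constraint (i): syllable 1 onset /lp/: /l/ (liquid, 4) → /p/ (stop, 1) does not rise → phonotactically illegal
No form is phonotactically legal → 0.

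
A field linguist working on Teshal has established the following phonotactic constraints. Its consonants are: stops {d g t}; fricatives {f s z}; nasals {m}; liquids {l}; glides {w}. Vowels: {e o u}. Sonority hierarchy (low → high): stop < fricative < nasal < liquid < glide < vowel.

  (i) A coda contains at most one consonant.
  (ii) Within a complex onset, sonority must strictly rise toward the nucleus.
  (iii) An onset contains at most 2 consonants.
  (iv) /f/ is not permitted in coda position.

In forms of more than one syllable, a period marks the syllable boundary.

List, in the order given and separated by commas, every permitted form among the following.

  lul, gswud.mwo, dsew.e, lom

lul — σ1 onset /l/, coda /l/ ok → permitted
gswud.mwo — violates constraint (iii): syllable 1 onset /gsw/ has 3 consonants (> 2) → not permitted
dsew.e — σ1 onset /ds/ (1→2 rises), coda /w/ ok; σ2 onset /∅/, coda /∅/ ok → permitted
lom — σ1 onset /l/, coda /m/ ok → permitted

lul, dsew.e, lom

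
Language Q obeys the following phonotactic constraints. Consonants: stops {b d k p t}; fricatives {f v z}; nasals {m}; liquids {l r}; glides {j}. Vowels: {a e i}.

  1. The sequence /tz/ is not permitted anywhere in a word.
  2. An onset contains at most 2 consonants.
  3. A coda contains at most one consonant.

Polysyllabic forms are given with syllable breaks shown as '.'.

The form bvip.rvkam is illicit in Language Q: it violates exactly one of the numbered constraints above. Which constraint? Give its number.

2

bvip.rvkam: syllable 2 onset /rvk/ has 3 consonants (> 2).
This is a violation of constraint 2: "An onset contains at most 2 consonants."
The remaining constraints (1, 3) are satisfied.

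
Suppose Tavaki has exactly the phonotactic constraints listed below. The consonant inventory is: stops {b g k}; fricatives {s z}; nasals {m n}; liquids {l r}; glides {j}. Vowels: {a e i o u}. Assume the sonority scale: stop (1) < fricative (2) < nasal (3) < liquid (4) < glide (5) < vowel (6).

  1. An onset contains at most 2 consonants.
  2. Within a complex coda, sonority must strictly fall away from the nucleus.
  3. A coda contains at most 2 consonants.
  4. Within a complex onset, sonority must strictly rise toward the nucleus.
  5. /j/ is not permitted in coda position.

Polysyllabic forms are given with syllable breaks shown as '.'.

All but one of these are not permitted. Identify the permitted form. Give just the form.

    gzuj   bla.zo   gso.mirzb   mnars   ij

bla.zo

gzuj — violates constraint 5: syllable 1 coda contains /j/ → not permitted
bla.zo — σ1 onset /bl/ (1→4 rises), coda /∅/ ok; σ2 onset /z/, coda /∅/ ok → permitted
gso.mirzb — violates constraint 3: syllable 2 coda /rzb/ has 3 consonants (> 2) → not permitted
mnars — violates constraint 4: syllable 1 onset /mn/: /m/ (nasal, 3) → /n/ (nasal, 3) does not rise → not permitted
ij — violates constraint 5: syllable 1 coda contains /j/ → not permitted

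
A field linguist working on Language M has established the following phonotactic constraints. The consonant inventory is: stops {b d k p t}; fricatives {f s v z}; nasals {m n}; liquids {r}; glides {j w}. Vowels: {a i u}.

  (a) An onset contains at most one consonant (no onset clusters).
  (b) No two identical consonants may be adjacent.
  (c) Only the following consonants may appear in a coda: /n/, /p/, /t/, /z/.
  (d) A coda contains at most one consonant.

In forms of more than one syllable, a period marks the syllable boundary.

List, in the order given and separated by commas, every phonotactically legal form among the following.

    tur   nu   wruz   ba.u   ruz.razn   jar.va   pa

tur — violates constraint (c): syllable 1 coda contains /r/, which is not a licensed coda consonant → phonotactically illegal
nu — σ1 onset /n/, coda /∅/ ok → phonotactically legal
wruz — violates constraint (a): syllable 1 onset /wr/ has 2 consonants (> 1) → phonotactically illegal
ba.u — σ1 onset /b/, coda /∅/ ok; σ2 onset /∅/, coda /∅/ ok → phonotactically legal
ruz.razn — violates constraint (d): syllable 2 coda /zn/ has 2 consonants (> 1) → phonotactically illegal
jar.va — violates constraint (c): syllable 1 coda contains /r/, which is not a licensed coda consonant → phonotactically illegal
pa — σ1 onset /p/, coda /∅/ ok → phonotactically legal

nu, ba.u, pa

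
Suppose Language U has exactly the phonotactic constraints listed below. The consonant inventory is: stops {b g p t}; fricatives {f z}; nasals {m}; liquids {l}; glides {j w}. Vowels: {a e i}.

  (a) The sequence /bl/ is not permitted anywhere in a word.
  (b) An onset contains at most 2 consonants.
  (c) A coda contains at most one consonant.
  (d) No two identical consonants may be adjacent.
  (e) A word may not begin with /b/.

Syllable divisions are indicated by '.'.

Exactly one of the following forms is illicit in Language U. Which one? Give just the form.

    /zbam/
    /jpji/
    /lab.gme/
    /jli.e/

/jpji/

/zbam/ — σ1 onset /zb/ (2C), coda /m/ ok → licit
/jpji/ — violates constraint (b): syllable 1 onset /jpj/ has 3 consonants (> 2) → illicit
/lab.gme/ — σ1 onset /l/, coda /b/ ok; σ2 onset /gm/ (2C), coda /∅/ ok → licit
/jli.e/ — σ1 onset /jl/ (2C), coda /∅/ ok; σ2 onset /∅/, coda /∅/ ok → licit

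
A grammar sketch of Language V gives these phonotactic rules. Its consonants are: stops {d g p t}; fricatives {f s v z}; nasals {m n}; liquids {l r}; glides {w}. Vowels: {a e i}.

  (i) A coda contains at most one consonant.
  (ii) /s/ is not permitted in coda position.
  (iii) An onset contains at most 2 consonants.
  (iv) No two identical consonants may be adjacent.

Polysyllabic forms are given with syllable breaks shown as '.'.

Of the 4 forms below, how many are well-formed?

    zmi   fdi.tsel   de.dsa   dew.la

zmi — σ1 onset /zm/ (2C), coda /∅/ ok → well-formed
fdi.tsel — σ1 onset /fd/ (2C), coda /∅/ ok; σ2 onset /ts/ (2C), coda /l/ ok → well-formed
de.dsa — σ1 onset /d/, coda /∅/ ok; σ2 onset /ds/ (2C), coda /∅/ ok → well-formed
dew.la — σ1 onset /d/, coda /w/ ok; σ2 onset /l/, coda /∅/ ok → well-formed
Well-formed: zmi, fdi.tsel, de.dsa, dew.la → 4.

4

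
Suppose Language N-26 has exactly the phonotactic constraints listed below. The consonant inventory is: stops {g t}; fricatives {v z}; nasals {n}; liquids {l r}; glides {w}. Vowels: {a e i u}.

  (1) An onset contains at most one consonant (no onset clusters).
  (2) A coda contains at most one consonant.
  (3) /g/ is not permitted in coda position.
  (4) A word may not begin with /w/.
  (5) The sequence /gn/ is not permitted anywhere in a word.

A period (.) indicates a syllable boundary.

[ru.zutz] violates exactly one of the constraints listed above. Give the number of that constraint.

[ru.zutz]: syllable 2 coda /tz/ has 2 consonants (> 1).
This is a violation of constraint 2: "A coda contains at most one consonant."
The remaining constraints (1, 3, 4, 5) are satisfied.

2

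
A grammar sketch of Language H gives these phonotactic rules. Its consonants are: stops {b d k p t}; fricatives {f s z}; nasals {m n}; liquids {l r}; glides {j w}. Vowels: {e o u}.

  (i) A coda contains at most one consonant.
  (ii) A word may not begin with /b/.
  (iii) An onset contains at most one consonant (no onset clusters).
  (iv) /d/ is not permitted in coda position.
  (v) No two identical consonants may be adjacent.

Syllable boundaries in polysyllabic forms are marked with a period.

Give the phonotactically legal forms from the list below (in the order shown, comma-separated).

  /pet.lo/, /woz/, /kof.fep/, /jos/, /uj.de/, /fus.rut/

/pet.lo/ — σ1 onset /p/, coda /t/ ok; σ2 onset /l/, coda /∅/ ok → phonotactically legal
/woz/ — σ1 onset /w/, coda /z/ ok → phonotactically legal
/kof.fep/ — violates constraint (v): adjacent identical consonants /ff/ → phonotactically illegal
/jos/ — σ1 onset /j/, coda /s/ ok → phonotactically legal
/uj.de/ — σ1 onset /∅/, coda /j/ ok; σ2 onset /d/, coda /∅/ ok → phonotactically legal
/fus.rut/ — σ1 onset /f/, coda /s/ ok; σ2 onset /r/, coda /t/ ok → phonotactically legal

/pet.lo/, /woz/, /jos/, /uj.de/, /fus.rut/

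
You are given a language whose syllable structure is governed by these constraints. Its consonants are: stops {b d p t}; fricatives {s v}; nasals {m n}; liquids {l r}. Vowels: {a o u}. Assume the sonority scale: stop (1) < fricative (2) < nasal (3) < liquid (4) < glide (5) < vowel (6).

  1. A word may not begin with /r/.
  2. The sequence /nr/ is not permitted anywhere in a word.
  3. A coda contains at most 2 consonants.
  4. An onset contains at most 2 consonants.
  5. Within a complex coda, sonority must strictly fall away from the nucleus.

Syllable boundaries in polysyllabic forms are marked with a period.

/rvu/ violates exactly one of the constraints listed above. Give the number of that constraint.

1

/rvu/: word begins with /r/.
This is a violation of constraint 1: "A word may not begin with /r/."
The remaining constraints (2, 3, 4, 5) are satisfied.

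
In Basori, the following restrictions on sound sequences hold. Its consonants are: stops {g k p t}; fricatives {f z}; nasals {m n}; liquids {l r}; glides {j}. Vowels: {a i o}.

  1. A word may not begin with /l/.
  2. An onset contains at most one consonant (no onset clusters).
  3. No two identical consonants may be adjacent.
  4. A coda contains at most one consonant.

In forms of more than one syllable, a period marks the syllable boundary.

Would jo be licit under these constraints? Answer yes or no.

yes

jo — σ1 onset /j/, coda /∅/ ok → licit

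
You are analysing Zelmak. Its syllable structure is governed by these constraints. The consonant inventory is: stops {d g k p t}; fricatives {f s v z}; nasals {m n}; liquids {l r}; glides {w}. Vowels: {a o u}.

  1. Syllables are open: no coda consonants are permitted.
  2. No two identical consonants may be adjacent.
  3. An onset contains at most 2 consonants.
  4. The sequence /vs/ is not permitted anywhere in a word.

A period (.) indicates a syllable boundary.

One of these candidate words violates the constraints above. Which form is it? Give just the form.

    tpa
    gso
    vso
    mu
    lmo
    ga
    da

vso

tpa — σ1 onset /tp/ (2C), coda /∅/ ok → phonotactically legal
gso — σ1 onset /gs/ (2C), coda /∅/ ok → phonotactically legal
vso — violates constraint 4: contains banned sequence /vs/ → phonotactically illegal
mu — σ1 onset /m/, coda /∅/ ok → phonotactically legal
lmo — σ1 onset /lm/ (2C), coda /∅/ ok → phonotactically legal
ga — σ1 onset /g/, coda /∅/ ok → phonotactically legal
da — σ1 onset /d/, coda /∅/ ok → phonotactically legal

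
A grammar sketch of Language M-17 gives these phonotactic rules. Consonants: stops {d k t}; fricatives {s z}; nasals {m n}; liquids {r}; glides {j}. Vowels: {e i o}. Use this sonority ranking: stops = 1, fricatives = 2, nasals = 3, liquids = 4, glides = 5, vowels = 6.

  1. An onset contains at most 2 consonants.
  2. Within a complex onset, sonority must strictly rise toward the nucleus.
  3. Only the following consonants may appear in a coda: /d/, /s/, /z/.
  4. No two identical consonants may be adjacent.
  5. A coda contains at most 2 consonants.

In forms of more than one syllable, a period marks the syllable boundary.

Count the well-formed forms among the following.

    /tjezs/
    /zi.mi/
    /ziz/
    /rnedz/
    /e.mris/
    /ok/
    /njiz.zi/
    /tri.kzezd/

/tjezs/ — σ1 onset /tj/ (1→5 rises), coda /zs/ (2C) ok → well-formed
/zi.mi/ — σ1 onset /z/, coda /∅/ ok; σ2 onset /m/, coda /∅/ ok → well-formed
/ziz/ — σ1 onset /z/, coda /z/ ok → well-formed
/rnedz/ — violates constraint 2: syllable 1 onset /rn/: /r/ (liquid, 4) → /n/ (nasal, 3) does not rise → ill-formed
/e.mris/ — σ1 onset /∅/, coda /∅/ ok; σ2 onset /mr/ (3→4 rises), coda /s/ ok → well-formed
/ok/ — violates constraint 3: syllable 1 coda contains /k/, which is not a licensed coda consonant → ill-formed
/njiz.zi/ — violates constraint 4: adjacent identical consonants /zz/ → ill-formed
/tri.kzezd/ — σ1 onset /tr/ (1→4 rises), coda /∅/ ok; σ2 onset /kz/ (1→2 rises), coda /zd/ (2C) ok → well-formed
Well-formed: /tjezs/, /zi.mi/, /ziz/, /e.mris/, /tri.kzezd/ → 5.

5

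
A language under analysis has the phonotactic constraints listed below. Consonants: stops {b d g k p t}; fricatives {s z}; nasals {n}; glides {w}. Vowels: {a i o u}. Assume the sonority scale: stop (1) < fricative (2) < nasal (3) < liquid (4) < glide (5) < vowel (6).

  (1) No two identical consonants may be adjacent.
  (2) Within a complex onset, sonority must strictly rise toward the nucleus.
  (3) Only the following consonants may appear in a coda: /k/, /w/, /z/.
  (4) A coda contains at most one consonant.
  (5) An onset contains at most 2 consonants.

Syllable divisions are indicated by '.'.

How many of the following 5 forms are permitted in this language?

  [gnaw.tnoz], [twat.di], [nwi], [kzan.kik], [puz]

[gnaw.tnoz] — σ1 onset /gn/ (1→3 rises), coda /w/ ok; σ2 onset /tn/ (1→3 rises), coda /z/ ok → permitted
[twat.di] — violates constraint 3: syllable 1 coda contains /t/, which is not a licensed coda consonant → not permitted
[nwi] — σ1 onset /nw/ (3→5 rises), coda /∅/ ok → permitted
[kzan.kik] — violates constraint 3: syllable 1 coda contains /n/, which is not a licensed coda consonant → not permitted
[puz] — σ1 onset /p/, coda /z/ ok → permitted
Permitted: [gnaw.tnoz], [nwi], [puz] → 3.

3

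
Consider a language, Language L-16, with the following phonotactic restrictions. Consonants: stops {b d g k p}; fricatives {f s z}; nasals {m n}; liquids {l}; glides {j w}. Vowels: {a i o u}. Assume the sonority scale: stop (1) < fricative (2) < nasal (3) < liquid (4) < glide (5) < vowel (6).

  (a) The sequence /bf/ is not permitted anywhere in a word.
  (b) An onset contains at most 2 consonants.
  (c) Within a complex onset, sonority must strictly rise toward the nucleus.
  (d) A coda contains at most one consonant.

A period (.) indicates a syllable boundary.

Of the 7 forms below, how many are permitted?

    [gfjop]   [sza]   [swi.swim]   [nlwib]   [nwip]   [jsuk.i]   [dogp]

2

[gfjop] — violates constraint (b): syllable 1 onset /gfj/ has 3 consonants (> 2) → not permitted
[sza] — violates constraint (c): syllable 1 onset /sz/: /s/ (fricative, 2) → /z/ (fricative, 2) does not rise → not permitted
[swi.swim] — σ1 onset /sw/ (2→5 rises), coda /∅/ ok; σ2 onset /sw/ (2→5 rises), coda /m/ ok → permitted
[nlwib] — violates constraint (b): syllable 1 onset /nlw/ has 3 consonants (> 2) → not permitted
[nwip] — σ1 onset /nw/ (3→5 rises), coda /p/ ok → permitted
[jsuk.i] — violates constraint (c): syllable 1 onset /js/: /j/ (glide, 5) → /s/ (fricative, 2) does not rise → not permitted
[dogp] — violates constraint (d): syllable 1 coda /gp/ has 2 consonants (> 1) → not permitted
Permitted: [swi.swim], [nwip] → 2.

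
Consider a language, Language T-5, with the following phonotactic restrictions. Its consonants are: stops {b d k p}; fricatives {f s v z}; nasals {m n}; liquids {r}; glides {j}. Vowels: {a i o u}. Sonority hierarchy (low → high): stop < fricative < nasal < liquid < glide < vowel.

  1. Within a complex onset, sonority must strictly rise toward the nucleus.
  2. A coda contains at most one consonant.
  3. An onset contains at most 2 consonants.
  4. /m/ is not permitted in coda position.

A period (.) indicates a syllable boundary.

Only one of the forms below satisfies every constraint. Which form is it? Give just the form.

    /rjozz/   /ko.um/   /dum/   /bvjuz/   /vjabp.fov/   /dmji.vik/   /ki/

/ki/

/rjozz/ — violates constraint 2: syllable 1 coda /zz/ has 2 consonants (> 1) → ill-formed
/ko.um/ — violates constraint 4: syllable 2 coda contains /m/ → ill-formed
/dum/ — violates constraint 4: syllable 1 coda contains /m/ → ill-formed
/bvjuz/ — violates constraint 3: syllable 1 onset /bvj/ has 3 consonants (> 2) → ill-formed
/vjabp.fov/ — violates constraint 2: syllable 1 coda /bp/ has 2 consonants (> 1) → ill-formed
/dmji.vik/ — violates constraint 3: syllable 1 onset /dmj/ has 3 consonants (> 2) → ill-formed
/ki/ — σ1 onset /k/, coda /∅/ ok → well-formed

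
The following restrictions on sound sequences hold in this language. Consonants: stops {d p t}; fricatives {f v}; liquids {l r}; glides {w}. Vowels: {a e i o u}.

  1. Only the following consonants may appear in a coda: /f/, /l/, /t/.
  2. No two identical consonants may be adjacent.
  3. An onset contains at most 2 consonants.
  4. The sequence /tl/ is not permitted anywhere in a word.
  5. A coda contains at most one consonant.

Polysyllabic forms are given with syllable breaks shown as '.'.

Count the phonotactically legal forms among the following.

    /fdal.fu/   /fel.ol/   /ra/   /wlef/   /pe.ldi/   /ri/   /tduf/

/fdal.fu/ — σ1 onset /fd/ (2C), coda /l/ ok; σ2 onset /f/, coda /∅/ ok → phonotactically legal
/fel.ol/ — σ1 onset /f/, coda /l/ ok; σ2 onset /∅/, coda /l/ ok → phonotactically legal
/ra/ — σ1 onset /r/, coda /∅/ ok → phonotactically legal
/wlef/ — σ1 onset /wl/ (2C), coda /f/ ok → phonotactically legal
/pe.ldi/ — σ1 onset /p/, coda /∅/ ok; σ2 onset /ld/ (2C), coda /∅/ ok → phonotactically legal
/ri/ — σ1 onset /r/, coda /∅/ ok → phonotactically legal
/tduf/ — σ1 onset /td/ (2C), coda /f/ ok → phonotactically legal
Phonotactically legal: /fdal.fu/, /fel.ol/, /ra/, /wlef/, /pe.ldi/, /ri/, /tduf/ → 7.

7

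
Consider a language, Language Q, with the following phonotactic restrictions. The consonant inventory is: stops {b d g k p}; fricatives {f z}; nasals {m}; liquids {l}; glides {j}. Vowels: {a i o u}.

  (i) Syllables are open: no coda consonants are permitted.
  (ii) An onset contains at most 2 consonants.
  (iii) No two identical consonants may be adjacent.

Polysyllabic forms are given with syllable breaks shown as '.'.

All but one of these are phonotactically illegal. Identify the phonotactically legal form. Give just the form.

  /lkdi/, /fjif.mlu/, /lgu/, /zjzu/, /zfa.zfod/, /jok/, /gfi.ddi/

/lgu/

/lkdi/ — violates constraint (ii): syllable 1 onset /lkd/ has 3 consonants (> 2) → phonotactically illegal
/fjif.mlu/ — violates constraint (i): syllable 1 coda /f/ has 1 consonant (> 0) → phonotactically illegal
/lgu/ — σ1 onset /lg/ (2C), coda /∅/ ok → phonotactically legal
/zjzu/ — violates constraint (ii): syllable 1 onset /zjz/ has 3 consonants (> 2) → phonotactically illegal
/zfa.zfod/ — violates constraint (i): syllable 2 coda /d/ has 1 consonant (> 0) → phonotactically illegal
/jok/ — violates constraint (i): syllable 1 coda /k/ has 1 consonant (> 0) → phonotactically illegal
/gfi.ddi/ — violates constraint (iii): adjacent identical consonants /dd/ → phonotactically illegal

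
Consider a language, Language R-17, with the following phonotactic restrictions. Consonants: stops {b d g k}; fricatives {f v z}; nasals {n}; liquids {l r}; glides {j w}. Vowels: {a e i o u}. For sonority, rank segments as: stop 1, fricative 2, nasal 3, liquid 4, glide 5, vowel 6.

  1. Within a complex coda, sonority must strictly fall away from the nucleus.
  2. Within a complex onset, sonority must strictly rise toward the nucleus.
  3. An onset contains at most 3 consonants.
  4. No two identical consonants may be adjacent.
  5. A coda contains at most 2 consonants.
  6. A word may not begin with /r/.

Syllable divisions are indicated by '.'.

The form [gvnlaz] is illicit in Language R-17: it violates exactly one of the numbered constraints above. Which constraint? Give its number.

[gvnlaz]: syllable 1 onset /gvnl/ has 4 consonants (> 3).
This is a violation of constraint 3: "An onset contains at most 3 consonants."
The remaining constraints (1, 2, 4, 5, 6) are satisfied.

3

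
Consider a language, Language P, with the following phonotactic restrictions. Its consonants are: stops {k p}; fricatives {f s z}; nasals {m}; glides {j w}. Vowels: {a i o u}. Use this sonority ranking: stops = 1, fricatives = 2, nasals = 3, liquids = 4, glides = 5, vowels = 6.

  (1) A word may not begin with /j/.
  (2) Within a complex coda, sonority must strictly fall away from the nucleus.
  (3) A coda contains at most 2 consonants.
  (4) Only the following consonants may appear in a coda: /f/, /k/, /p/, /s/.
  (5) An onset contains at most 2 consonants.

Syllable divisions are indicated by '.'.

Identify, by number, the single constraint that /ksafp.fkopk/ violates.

/ksafp.fkopk/: syllable 2 coda /pk/: /p/ (stop, 1) → /k/ (stop, 1) does not fall.
This is a violation of constraint 2: "Within a complex coda, sonority must strictly fall away from the nucleus."
The remaining constraints (1, 3, 4, 5) are satisfied.

2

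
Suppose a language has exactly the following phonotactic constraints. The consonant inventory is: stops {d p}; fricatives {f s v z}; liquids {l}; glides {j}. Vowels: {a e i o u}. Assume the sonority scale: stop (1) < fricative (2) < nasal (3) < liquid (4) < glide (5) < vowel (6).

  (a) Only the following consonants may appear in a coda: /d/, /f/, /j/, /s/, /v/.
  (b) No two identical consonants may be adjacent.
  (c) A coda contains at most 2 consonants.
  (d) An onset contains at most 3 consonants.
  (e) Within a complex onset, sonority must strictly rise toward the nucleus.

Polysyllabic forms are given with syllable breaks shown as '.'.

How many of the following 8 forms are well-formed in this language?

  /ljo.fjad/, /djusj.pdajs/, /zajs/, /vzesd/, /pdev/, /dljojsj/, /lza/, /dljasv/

/ljo.fjad/ — σ1 onset /lj/ (4→5 rises), coda /∅/ ok; σ2 onset /fj/ (2→5 rises), coda /d/ ok → well-formed
/djusj.pdajs/ — violates constraint (e): syllable 2 onset /pd/: /p/ (stop, 1) → /d/ (stop, 1) does not rise → ill-formed
/zajs/ — σ1 onset /z/, coda /js/ (2C) ok → well-formed
/vzesd/ — violates constraint (e): syllable 1 onset /vz/: /v/ (fricative, 2) → /z/ (fricative, 2) does not rise → ill-formed
/pdev/ — violates constraint (e): syllable 1 onset /pd/: /p/ (stop, 1) → /d/ (stop, 1) does not rise → ill-formed
/dljojsj/ — violates constraint (c): syllable 1 coda /jsj/ has 3 consonants (> 2) → ill-formed
/lza/ — violates constraint (e): syllable 1 onset /lz/: /l/ (liquid, 4) → /z/ (fricative, 2) does not rise → ill-formed
/dljasv/ — σ1 onset /dlj/ (1→4→5 rises), coda /sv/ (2C) ok → well-formed
Well-formed: /ljo.fjad/, /zajs/, /dljasv/ → 3.

3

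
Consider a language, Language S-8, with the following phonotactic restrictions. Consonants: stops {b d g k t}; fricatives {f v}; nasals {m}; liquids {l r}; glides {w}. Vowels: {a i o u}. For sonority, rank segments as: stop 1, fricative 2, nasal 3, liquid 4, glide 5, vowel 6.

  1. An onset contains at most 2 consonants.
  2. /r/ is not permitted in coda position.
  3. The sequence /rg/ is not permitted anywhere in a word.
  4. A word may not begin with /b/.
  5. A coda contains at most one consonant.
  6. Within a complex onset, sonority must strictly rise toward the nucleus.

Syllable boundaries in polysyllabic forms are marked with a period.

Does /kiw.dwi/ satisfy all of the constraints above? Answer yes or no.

/kiw.dwi/ — σ1 onset /k/, coda /w/ ok; σ2 onset /dw/ (1→5 rises), coda /∅/ ok → well-formed

yes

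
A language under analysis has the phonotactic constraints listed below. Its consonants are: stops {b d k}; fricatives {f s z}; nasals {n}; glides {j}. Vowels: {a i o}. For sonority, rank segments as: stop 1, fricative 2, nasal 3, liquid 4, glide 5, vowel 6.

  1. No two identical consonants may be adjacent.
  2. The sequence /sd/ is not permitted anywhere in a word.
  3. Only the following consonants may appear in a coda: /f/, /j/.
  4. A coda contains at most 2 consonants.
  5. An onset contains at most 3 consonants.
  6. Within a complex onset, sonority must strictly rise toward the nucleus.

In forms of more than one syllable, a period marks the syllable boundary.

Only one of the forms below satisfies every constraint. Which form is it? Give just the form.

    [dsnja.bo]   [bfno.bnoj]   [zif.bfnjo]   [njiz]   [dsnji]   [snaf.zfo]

[dsnja.bo] — violates constraint 5: syllable 1 onset /dsnj/ has 4 consonants (> 3) → not permitted
[bfno.bnoj] — σ1 onset /bfn/ (1→2→3 rises), coda /∅/ ok; σ2 onset /bn/ (1→3 rises), coda /j/ ok → permitted
[zif.bfnjo] — violates constraint 5: syllable 2 onset /bfnj/ has 4 consonants (> 3) → not permitted
[njiz] — violates constraint 3: syllable 1 coda contains /z/, which is not a licensed coda consonant → not permitted
[dsnji] — violates constraint 5: syllable 1 onset /dsnj/ has 4 consonants (> 3) → not permitted
[snaf.zfo] — violates constraint 6: syllable 2 onset /zf/: /z/ (fricative, 2) → /f/ (fricative, 2) does not rise → not permitted

[bfno.bnoj]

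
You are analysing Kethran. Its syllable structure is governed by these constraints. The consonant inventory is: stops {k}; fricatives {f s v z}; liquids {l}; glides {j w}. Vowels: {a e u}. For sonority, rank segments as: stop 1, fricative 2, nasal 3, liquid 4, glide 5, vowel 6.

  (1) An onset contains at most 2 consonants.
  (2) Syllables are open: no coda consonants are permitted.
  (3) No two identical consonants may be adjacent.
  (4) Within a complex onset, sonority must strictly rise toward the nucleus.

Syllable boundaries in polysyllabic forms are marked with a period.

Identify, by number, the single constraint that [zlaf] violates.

2

[zlaf]: syllable 1 coda /f/ has 1 consonant (> 0).
This is a violation of constraint 2: "Syllables are open: no coda consonants are permitted."
The remaining constraints (1, 3, 4) are satisfied.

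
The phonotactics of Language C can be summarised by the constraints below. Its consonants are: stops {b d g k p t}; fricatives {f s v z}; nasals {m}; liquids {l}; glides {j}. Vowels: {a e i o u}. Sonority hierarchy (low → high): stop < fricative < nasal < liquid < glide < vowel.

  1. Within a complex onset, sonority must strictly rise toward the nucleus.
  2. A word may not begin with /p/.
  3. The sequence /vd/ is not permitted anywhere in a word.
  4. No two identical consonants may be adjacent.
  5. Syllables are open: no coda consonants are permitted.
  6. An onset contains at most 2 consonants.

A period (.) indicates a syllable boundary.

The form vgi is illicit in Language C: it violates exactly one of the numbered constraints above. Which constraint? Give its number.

vgi: syllable 1 onset /vg/: /v/ (fricative, 2) → /g/ (stop, 1) does not rise.
This is a violation of constraint 1: "Within a complex onset, sonority must strictly rise toward the nucleus."
The remaining constraints (2, 3, 4, 5, 6) are satisfied.

1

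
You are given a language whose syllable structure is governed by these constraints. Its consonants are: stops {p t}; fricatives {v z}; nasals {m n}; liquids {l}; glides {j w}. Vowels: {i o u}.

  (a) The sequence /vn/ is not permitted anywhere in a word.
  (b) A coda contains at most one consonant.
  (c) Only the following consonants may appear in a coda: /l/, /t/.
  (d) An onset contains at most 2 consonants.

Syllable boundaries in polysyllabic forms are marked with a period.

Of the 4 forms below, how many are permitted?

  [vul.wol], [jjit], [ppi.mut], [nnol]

4

[vul.wol] — σ1 onset /v/, coda /l/ ok; σ2 onset /w/, coda /l/ ok → permitted
[jjit] — σ1 onset /jj/ (2C), coda /t/ ok → permitted
[ppi.mut] — σ1 onset /pp/ (2C), coda /∅/ ok; σ2 onset /m/, coda /t/ ok → permitted
[nnol] — σ1 onset /nn/ (2C), coda /l/ ok → permitted
Permitted: [vul.wol], [jjit], [ppi.mut], [nnol] → 4.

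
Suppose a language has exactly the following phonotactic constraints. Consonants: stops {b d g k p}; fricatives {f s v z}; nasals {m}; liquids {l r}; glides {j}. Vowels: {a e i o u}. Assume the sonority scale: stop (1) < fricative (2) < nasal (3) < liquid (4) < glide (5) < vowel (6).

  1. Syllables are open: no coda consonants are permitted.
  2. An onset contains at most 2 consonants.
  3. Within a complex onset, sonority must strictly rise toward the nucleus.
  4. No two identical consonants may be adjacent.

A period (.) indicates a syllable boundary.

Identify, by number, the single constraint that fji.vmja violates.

fji.vmja: syllable 2 onset /vmj/ has 3 consonants (> 2).
This is a violation of constraint 2: "An onset contains at most 2 consonants."
The remaining constraints (1, 3, 4) are satisfied.

2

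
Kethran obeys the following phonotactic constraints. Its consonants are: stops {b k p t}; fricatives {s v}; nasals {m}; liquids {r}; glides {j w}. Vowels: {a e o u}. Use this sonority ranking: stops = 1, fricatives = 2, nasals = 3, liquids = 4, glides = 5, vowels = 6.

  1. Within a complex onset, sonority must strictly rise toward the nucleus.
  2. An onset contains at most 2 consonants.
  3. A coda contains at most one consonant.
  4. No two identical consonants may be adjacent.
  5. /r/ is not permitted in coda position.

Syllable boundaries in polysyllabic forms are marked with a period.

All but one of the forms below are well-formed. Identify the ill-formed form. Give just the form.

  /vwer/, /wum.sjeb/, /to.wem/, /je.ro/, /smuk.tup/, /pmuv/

/vwer/ — violates constraint 5: syllable 1 coda contains /r/ → ill-formed
/wum.sjeb/ — σ1 onset /w/, coda /m/ ok; σ2 onset /sj/ (2→5 rises), coda /b/ ok → well-formed
/to.wem/ — σ1 onset /t/, coda /∅/ ok; σ2 onset /w/, coda /m/ ok → well-formed
/je.ro/ — σ1 onset /j/, coda /∅/ ok; σ2 onset /r/, coda /∅/ ok → well-formed
/smuk.tup/ — σ1 onset /sm/ (2→3 rises), coda /k/ ok; σ2 onset /t/, coda /p/ ok → well-formed
/pmuv/ — σ1 onset /pm/ (1→3 rises), coda /v/ ok → well-formed

/vwer/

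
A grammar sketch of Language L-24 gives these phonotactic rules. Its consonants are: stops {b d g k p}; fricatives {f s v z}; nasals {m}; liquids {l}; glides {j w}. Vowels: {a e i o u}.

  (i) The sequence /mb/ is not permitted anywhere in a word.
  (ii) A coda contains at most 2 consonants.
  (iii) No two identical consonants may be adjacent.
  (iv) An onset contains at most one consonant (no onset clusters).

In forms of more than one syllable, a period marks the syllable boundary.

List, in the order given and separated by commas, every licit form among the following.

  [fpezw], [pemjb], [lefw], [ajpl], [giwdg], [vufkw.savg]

[fpezw] — violates constraint (iv): syllable 1 onset /fp/ has 2 consonants (> 1) → illicit
[pemjb] — violates constraint (ii): syllable 1 coda /mjb/ has 3 consonants (> 2) → illicit
[lefw] — σ1 onset /l/, coda /fw/ (2C) ok → licit
[ajpl] — violates constraint (ii): syllable 1 coda /jpl/ has 3 consonants (> 2) → illicit
[giwdg] — violates constraint (ii): syllable 1 coda /wdg/ has 3 consonants (> 2) → illicit
[vufkw.savg] — violates constraint (ii): syllable 1 coda /fkw/ has 3 consonants (> 2) → illicit

[lefw]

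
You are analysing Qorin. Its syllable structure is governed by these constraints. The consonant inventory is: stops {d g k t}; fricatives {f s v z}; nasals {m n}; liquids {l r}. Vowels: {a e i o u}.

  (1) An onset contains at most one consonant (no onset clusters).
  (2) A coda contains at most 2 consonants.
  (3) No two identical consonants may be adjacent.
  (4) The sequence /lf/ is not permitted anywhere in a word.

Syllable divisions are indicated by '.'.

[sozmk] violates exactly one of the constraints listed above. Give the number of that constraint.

2

[sozmk]: syllable 1 coda /zmk/ has 3 consonants (> 2).
This is a violation of constraint 2: "A coda contains at most 2 consonants."
The remaining constraints (1, 3, 4) are satisfied.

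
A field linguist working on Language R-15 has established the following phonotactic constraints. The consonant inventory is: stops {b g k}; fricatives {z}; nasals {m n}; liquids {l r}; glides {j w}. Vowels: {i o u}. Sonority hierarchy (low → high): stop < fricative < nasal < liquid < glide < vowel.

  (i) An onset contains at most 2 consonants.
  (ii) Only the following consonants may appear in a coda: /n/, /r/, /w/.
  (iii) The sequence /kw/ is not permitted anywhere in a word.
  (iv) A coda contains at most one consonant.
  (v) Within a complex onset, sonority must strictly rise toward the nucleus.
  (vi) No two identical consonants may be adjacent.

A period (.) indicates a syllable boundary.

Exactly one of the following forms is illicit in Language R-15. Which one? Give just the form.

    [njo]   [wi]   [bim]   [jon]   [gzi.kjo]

[njo] — σ1 onset /nj/ (3→5 rises), coda /∅/ ok → licit
[wi] — σ1 onset /w/, coda /∅/ ok → licit
[bim] — violates constraint (ii): syllable 1 coda contains /m/, which is not a licensed coda consonant → illicit
[jon] — σ1 onset /j/, coda /n/ ok → licit
[gzi.kjo] — σ1 onset /gz/ (1→2 rises), coda /∅/ ok; σ2 onset /kj/ (1→5 rises), coda /∅/ ok → licit

[bim]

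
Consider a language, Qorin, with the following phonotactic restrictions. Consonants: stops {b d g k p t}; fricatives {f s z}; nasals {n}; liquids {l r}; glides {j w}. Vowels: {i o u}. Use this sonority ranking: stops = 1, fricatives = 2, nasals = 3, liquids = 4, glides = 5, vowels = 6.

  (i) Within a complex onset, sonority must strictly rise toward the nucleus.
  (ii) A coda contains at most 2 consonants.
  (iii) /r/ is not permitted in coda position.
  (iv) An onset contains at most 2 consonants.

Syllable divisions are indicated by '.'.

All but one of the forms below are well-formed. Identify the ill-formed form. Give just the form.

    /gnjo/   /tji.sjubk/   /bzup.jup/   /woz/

/gnjo/

/gnjo/ — violates constraint (iv): syllable 1 onset /gnj/ has 3 consonants (> 2) → ill-formed
/tji.sjubk/ — σ1 onset /tj/ (1→5 rises), coda /∅/ ok; σ2 onset /sj/ (2→5 rises), coda /bk/ (2C) ok → well-formed
/bzup.jup/ — σ1 onset /bz/ (1→2 rises), coda /p/ ok; σ2 onset /j/, coda /p/ ok → well-formed
/woz/ — σ1 onset /w/, coda /z/ ok → well-formed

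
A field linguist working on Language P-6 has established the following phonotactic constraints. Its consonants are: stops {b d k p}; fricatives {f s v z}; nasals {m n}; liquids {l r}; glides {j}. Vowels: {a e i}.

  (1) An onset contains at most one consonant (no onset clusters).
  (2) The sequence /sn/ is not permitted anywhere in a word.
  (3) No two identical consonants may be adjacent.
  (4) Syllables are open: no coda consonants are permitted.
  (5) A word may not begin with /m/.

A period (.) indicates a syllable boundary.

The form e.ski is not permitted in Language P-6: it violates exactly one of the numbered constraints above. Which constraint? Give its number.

1

e.ski: syllable 2 onset /sk/ has 2 consonants (> 1).
This is a violation of constraint 1: "An onset contains at most one consonant (no onset clusters)."
The remaining constraints (2, 3, 4, 5) are satisfied.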